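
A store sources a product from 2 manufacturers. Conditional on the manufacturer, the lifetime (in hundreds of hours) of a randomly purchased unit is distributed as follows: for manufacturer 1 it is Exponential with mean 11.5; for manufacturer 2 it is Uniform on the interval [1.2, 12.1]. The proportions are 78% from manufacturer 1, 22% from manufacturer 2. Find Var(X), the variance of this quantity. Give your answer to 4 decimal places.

Per component, 1: μ=11.5, E[X²]=264.5; 2: μ=6.65, E[X²]=54.1233.
E[X] = 0.78·11.5 + 0.22·6.65 = 10.433.
E[X²] = 0.78·264.5 + 0.22·54.1233 = 218.217.
Var(X) = E[X²] − (E[X])² = 218.217 − 108.847 = 109.37.

109.3696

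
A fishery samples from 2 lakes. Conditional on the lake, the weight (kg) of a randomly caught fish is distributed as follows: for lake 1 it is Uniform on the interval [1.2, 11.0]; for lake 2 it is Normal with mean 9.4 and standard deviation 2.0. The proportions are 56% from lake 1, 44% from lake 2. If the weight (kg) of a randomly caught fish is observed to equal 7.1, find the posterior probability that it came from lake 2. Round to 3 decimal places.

Likelihoods f(7.1 | ·): 1: 0.102041; 2: 0.102968.
Posterior ∝ prior × likelihood. Numerator for 2: 0.44·0.102968 = 0.045306.
Normalizing constant: 0.56·0.102041 + 0.44·0.102968 = 0.102449.
P(2 | observation) = 0.045306 / 0.102449 = 0.44223.

0.442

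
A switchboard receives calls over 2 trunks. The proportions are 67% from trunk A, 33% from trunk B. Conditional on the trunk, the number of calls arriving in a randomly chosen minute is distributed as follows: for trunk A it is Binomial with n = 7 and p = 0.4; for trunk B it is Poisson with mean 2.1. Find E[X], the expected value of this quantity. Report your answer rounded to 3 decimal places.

Component means — A: 2.8; B: 2.1.
E[X] = 0.67·2.8 + 0.33·2.1 = 2.569.

2.569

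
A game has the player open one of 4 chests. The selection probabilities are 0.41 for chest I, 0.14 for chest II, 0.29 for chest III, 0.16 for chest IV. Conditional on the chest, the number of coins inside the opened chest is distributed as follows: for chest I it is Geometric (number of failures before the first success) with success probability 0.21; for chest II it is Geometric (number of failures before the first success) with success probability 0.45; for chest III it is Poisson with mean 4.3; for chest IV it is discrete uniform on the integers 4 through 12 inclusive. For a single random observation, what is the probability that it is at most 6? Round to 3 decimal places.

0.771

Conditional on each chest, P(X ≤ 6): I: 0.807961; II: 0.984776; III: 0.85579; IV: 0.333333.
By total probability, P(X ≤ 6) = 0.41·0.807961 + 0.14·0.984776 + 0.29·0.85579 + 0.16·0.333333 = 0.770645.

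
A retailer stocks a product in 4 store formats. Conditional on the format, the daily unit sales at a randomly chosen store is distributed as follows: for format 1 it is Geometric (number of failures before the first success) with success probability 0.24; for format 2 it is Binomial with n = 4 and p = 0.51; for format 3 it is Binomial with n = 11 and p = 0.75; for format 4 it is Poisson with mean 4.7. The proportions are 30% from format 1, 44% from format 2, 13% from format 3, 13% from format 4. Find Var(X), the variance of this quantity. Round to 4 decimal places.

Per component, 1: μ=3.16667, E[X²]=23.2222; 2: μ=2.04, E[X²]=5.1612; 3: μ=8.25, E[X²]=70.125; 4: μ=4.7, E[X²]=26.79.
E[X] = 0.3·3.16667 + 0.44·2.04 + 0.13·8.25 + 0.13·4.7 = 3.5311.
E[X²] = 0.3·23.2222 + 0.44·5.1612 + 0.13·70.125 + 0.13·26.79 = 21.8365.
Var(X) = E[X²] − (E[X])² = 21.8365 − 12.4687 = 9.36788.

9.3679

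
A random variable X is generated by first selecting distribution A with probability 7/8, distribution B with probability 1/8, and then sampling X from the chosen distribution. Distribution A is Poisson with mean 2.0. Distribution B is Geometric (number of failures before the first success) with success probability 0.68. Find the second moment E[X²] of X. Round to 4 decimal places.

For each component E[X²] = Var + (mean)², giving A: 6; B: 0.913495.
Overall E[X²] = 0.875·6 + 0.125·0.913495 = 5.36419.

5.3642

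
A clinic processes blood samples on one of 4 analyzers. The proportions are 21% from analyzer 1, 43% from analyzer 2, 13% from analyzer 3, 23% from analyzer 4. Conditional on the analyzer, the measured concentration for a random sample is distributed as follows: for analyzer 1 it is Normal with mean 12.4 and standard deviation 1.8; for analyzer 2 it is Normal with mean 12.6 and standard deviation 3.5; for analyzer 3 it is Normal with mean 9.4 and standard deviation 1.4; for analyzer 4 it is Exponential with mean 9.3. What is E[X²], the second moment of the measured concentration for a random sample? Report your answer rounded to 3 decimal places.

For each component E[X²] = Var + (mean)², giving 1: 157; 2: 171.01; 3: 90.32; 4: 172.98.
Overall E[X²] = 0.21·157 + 0.43·171.01 + 0.13·90.32 + 0.23·172.98 = 158.031.

158.031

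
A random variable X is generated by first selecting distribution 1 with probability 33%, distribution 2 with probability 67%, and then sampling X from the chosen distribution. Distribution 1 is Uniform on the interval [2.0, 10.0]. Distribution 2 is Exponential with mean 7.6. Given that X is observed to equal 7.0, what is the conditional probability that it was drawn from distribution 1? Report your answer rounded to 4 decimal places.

0.5403

Likelihoods f(7.0 | ·): 1: 0.125; 2: 0.0523815.
Posterior ∝ prior × likelihood. Numerator for 1: 0.33·0.125 = 0.04125.
Normalizing constant: 0.33·0.125 + 0.67·0.0523815 = 0.0763456.
P(1 | observation) = 0.04125 / 0.0763456 = 0.540306.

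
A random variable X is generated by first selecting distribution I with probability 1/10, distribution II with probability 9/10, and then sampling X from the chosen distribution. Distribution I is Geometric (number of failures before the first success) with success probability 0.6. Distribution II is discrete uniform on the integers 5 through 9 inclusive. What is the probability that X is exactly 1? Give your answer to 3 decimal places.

0.024

Conditional on each component, P(X = 1): I: 0.24; II: 0.
By total probability, P(X = 1) = 0.1·0.24 + 0.9·0 = 0.024.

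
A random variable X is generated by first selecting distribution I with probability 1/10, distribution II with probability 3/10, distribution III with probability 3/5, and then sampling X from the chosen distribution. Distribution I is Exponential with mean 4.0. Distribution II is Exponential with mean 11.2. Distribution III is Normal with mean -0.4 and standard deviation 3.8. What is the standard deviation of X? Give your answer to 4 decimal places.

8.6506

Per component, I: μ=4, E[X²]=32; II: μ=11.2, E[X²]=250.88; III: μ=-0.4, E[X²]=14.6.
E[X] = 0.1·4 + 0.3·11.2 + 0.6·-0.4 = 3.52.
E[X²] = 0.1·32 + 0.3·250.88 + 0.6·14.6 = 87.224.
Var(X) = E[X²] − (E[X])² = 87.224 − 12.3904 = 74.8336.
SD(X) = √74.8336 = 8.65064.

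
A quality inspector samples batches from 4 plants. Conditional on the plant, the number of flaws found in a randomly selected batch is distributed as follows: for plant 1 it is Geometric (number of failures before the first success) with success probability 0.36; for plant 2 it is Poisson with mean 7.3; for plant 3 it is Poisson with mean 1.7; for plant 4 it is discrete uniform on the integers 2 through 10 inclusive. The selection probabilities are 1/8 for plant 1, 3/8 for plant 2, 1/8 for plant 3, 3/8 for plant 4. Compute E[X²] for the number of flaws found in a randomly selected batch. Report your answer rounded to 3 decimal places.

For each component E[X²] = Var + (mean)², giving 1: 8.09877; 2: 60.59; 3: 4.59; 4: 42.6667.
Overall E[X²] = 0.125·8.09877 + 0.375·60.59 + 0.125·4.59 + 0.375·42.6667 = 40.3073.

40.307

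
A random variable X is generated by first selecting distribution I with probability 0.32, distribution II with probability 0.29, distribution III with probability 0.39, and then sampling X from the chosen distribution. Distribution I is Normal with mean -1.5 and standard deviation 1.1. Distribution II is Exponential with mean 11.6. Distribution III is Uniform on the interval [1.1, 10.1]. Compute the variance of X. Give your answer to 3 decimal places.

Per component, I: μ=-1.5, E[X²]=3.46; II: μ=11.6, E[X²]=269.12; III: μ=5.6, E[X²]=38.11.
E[X] = 0.32·-1.5 + 0.29·11.6 + 0.39·5.6 = 5.068.
E[X²] = 0.32·3.46 + 0.29·269.12 + 0.39·38.11 = 94.0149.
Var(X) = E[X²] − (E[X])² = 94.0149 − 25.6846 = 68.3303.

68.330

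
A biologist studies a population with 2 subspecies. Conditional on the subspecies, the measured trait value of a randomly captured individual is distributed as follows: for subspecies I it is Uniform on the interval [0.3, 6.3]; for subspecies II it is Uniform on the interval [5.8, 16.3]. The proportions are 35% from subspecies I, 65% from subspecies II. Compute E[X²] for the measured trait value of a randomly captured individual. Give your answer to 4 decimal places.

For each component E[X²] = Var + (mean)², giving I: 13.89; II: 131.29.
Overall E[X²] = 0.35·13.89 + 0.65·131.29 = 90.2.

90.2000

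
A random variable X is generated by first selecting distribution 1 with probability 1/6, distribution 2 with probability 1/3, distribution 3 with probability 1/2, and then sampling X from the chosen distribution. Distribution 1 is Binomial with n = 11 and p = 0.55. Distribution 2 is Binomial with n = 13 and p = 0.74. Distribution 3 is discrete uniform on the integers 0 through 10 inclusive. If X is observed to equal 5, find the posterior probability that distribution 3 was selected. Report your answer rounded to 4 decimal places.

Likelihoods P(X=5 | ·): 1: 0.193077; 2: 0.00596381; 3: 0.0909091.
Posterior ∝ prior × likelihood. Numerator for 3: 0.5·0.0909091 = 0.0454545.
Normalizing constant: 0.166667·0.193077 + 0.333333·0.00596381 + 0.5·0.0909091 = 0.079622.
P(3 | observation) = 0.0454545 / 0.079622 = 0.570879.

0.5709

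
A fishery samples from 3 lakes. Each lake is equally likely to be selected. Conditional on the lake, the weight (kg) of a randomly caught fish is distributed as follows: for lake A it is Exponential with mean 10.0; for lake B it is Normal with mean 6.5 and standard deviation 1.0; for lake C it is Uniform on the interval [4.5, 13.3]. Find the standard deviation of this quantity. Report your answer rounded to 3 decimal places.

6.161

Per component, A: μ=10, E[X²]=200; B: μ=6.5, E[X²]=43.25; C: μ=8.9, E[X²]=85.6633.
E[X] = 0.333333·10 + 0.333333·6.5 + 0.333333·8.9 = 8.46667.
E[X²] = 0.333333·200 + 0.333333·43.25 + 0.333333·85.6633 = 109.638.
Var(X) = E[X²] − (E[X])² = 109.638 − 71.6844 = 37.9533.
SD(X) = √37.9533 = 6.16063.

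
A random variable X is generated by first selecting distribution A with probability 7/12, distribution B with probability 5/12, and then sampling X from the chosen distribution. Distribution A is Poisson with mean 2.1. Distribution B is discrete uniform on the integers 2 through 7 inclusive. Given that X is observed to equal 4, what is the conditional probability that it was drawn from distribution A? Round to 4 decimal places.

0.4546

Likelihoods P(X=4 | ·): A: 0.099231; B: 0.166667.
Posterior ∝ prior × likelihood. Numerator for A: 0.583333·0.099231 = 0.0578848.
Normalizing constant: 0.583333·0.099231 + 0.416667·0.166667 = 0.127329.
P(A | observation) = 0.0578848 / 0.127329 = 0.454607.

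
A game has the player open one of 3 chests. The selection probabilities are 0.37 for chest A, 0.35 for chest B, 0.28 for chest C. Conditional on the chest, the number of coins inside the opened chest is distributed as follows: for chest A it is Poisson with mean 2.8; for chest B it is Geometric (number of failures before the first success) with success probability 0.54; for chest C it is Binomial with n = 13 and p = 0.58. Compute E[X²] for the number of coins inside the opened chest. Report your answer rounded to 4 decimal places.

For each component E[X²] = Var + (mean)², giving A: 10.64; B: 2.30316; C: 60.0184.
Overall E[X²] = 0.37·10.64 + 0.35·2.30316 + 0.28·60.0184 = 21.5481.

21.5481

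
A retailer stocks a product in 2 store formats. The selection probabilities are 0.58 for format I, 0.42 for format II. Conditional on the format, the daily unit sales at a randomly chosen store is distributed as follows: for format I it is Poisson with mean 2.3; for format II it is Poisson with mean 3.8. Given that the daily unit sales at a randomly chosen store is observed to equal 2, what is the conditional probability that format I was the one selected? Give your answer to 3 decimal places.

Likelihoods P(X=2 | ·): I: 0.265185; II: 0.161517.
Posterior ∝ prior × likelihood. Numerator for I: 0.58·0.265185 = 0.153807.
Normalizing constant: 0.58·0.265185 + 0.42·0.161517 = 0.221644.
P(I | observation) = 0.153807 / 0.221644 = 0.693937.

0.694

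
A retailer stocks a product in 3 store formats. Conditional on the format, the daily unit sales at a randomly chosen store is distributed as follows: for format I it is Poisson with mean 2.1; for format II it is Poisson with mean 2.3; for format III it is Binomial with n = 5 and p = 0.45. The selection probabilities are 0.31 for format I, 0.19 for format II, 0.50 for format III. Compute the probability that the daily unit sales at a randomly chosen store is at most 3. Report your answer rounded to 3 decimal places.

Conditional on each format, P(X ≤ 3): I: 0.838643; II: 0.799347; III: 0.86878.
By total probability, P(X ≤ 3) = 0.31·0.838643 + 0.19·0.799347 + 0.5·0.86878 = 0.846245.

0.846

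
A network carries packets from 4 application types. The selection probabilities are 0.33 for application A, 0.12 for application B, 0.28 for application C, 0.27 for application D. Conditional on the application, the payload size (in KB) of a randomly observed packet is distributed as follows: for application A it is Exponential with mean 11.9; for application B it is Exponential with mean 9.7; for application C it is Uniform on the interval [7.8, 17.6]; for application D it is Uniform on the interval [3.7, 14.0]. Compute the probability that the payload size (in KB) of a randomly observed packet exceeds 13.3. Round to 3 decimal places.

Conditional on each application, P(X > 13.3): A: 0.327048; B: 0.253819; C: 0.438776; D: 0.0679612.
By total probability, P(X > 13.3) = 0.33·0.327048 + 0.12·0.253819 + 0.28·0.438776 + 0.27·0.0679612 = 0.279591.

0.280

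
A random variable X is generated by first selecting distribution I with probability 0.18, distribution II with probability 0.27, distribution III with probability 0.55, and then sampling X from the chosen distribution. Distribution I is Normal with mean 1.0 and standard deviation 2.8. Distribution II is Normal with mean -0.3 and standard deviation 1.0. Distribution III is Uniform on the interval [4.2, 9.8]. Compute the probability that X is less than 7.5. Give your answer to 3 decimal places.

Conditional on each component, P(X < 7.5): I: 0.989868; II: 1; III: 0.589286.
By total probability, P(X < 7.5) = 0.18·0.989868 + 0.27·1 + 0.55·0.589286 = 0.772283.

0.772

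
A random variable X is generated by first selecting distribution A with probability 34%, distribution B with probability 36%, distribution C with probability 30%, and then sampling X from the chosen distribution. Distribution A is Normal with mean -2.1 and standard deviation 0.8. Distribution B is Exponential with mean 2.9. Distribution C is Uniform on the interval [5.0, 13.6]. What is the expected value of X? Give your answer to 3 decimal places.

3.120

Component means — A: -2.1; B: 2.9; C: 9.3.
E[X] = 0.34·-2.1 + 0.36·2.9 + 0.3·9.3 = 3.12.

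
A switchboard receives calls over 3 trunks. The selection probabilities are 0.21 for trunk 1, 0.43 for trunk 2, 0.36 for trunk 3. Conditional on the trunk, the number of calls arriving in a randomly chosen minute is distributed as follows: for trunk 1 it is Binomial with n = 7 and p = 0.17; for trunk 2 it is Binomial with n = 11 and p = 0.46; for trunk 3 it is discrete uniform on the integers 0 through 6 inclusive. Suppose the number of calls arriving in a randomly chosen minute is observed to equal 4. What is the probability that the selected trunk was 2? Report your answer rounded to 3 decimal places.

0.608

Likelihoods P(X=4 | ·): 1: 0.0167147; 2: 0.197834; 3: 0.142857.
Posterior ∝ prior × likelihood. Numerator for 2: 0.43·0.197834 = 0.0850687.
Normalizing constant: 0.21·0.0167147 + 0.43·0.197834 + 0.36·0.142857 = 0.140007.
P(2 | observation) = 0.0850687 / 0.140007 = 0.607602.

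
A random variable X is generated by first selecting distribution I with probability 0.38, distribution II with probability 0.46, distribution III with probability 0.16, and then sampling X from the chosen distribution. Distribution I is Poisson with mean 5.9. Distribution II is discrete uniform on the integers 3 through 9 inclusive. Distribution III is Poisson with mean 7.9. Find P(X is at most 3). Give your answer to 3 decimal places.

0.134

Conditional on each component, P(X ≤ 3): I: 0.160353; II: 0.142857; III: 0.0453338.
By total probability, P(X ≤ 3) = 0.38·0.160353 + 0.46·0.142857 + 0.16·0.0453338 = 0.133902.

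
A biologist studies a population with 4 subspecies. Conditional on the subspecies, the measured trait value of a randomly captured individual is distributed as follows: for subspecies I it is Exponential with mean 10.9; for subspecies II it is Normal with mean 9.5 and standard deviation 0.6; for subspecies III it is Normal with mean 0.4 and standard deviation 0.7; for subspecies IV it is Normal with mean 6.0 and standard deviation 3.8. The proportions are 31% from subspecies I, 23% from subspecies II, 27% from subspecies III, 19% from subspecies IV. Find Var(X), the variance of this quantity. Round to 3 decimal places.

Per component, I: μ=10.9, E[X²]=237.62; II: μ=9.5, E[X²]=90.61; III: μ=0.4, E[X²]=0.65; IV: μ=6, E[X²]=50.44.
E[X] = 0.31·10.9 + 0.23·9.5 + 0.27·0.4 + 0.19·6 = 6.812.
E[X²] = 0.31·237.62 + 0.23·90.61 + 0.27·0.65 + 0.19·50.44 = 104.262.
Var(X) = E[X²] − (E[X])² = 104.262 − 46.4033 = 57.8583.

57.858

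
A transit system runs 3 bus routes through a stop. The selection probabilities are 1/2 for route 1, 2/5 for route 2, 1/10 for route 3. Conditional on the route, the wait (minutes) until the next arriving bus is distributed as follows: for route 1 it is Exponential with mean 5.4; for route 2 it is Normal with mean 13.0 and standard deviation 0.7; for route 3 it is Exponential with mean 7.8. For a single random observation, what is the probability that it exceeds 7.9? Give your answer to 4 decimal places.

0.5521

Conditional on each route, P(X > 7.9): 1: 0.231549; 2: 1; 3: 0.363193.
By total probability, P(X > 7.9) = 0.5·0.231549 + 0.4·1 + 0.1·0.363193 = 0.552094.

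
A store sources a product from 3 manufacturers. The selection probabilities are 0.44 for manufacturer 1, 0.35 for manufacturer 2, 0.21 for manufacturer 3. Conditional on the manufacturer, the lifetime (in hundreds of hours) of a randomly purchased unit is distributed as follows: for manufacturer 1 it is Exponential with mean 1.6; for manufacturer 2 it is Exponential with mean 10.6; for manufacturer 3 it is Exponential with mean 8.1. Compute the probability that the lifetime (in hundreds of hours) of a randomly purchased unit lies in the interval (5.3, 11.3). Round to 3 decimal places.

Conditional on each manufacturer, P(5.3 < X < 11.3): 1: 0.0355684; 2: 0.26216; 3: 0.271977.
By total probability, P(5.3 < X < 11.3) = 0.44·0.0355684 + 0.35·0.26216 + 0.21·0.271977 = 0.164521.

0.165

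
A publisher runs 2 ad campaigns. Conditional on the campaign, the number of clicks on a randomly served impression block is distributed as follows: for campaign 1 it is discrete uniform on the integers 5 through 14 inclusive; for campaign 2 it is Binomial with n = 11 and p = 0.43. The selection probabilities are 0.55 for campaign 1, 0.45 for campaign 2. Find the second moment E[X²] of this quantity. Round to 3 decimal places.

65.456

For each component E[X²] = Var + (mean)², giving 1: 98.5; 2: 25.069.
Overall E[X²] = 0.55·98.5 + 0.45·25.069 = 65.4561.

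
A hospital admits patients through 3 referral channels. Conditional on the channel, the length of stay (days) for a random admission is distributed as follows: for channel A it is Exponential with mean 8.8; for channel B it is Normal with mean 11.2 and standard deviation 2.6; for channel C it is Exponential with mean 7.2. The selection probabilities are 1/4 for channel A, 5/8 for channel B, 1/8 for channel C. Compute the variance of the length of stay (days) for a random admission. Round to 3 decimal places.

32.295

Per component, A: μ=8.8, E[X²]=154.88; B: μ=11.2, E[X²]=132.2; C: μ=7.2, E[X²]=103.68.
E[X] = 0.25·8.8 + 0.625·11.2 + 0.125·7.2 = 10.1.
E[X²] = 0.25·154.88 + 0.625·132.2 + 0.125·103.68 = 134.305.
Var(X) = E[X²] − (E[X])² = 134.305 − 102.01 = 32.295.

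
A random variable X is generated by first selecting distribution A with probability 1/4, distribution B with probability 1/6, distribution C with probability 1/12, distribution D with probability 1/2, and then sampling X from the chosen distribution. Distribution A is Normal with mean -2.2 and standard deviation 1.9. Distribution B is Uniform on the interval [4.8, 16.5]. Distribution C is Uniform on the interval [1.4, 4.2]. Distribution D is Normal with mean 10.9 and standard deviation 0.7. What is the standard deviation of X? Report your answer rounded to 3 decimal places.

Per component, A: μ=-2.2, E[X²]=8.45; B: μ=10.65, E[X²]=124.83; C: μ=2.8, E[X²]=8.49333; D: μ=10.9, E[X²]=119.3.
E[X] = 0.25·-2.2 + 0.166667·10.65 + 0.0833333·2.8 + 0.5·10.9 = 6.90833.
E[X²] = 0.25·8.45 + 0.166667·124.83 + 0.0833333·8.49333 + 0.5·119.3 = 83.2753.
Var(X) = E[X²] − (E[X])² = 83.2753 − 47.7251 = 35.5502.
SD(X) = √35.5502 = 5.9624.

5.962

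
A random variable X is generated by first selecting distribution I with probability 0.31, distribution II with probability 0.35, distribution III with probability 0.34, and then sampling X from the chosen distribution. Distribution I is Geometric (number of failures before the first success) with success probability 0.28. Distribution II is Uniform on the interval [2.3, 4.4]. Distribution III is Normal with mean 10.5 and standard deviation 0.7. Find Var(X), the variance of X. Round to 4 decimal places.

15.9172

Per component, I: μ=2.57143, E[X²]=15.7959; II: μ=3.35, E[X²]=11.59; III: μ=10.5, E[X²]=110.74.
E[X] = 0.31·2.57143 + 0.35·3.35 + 0.34·10.5 = 5.53964.
E[X²] = 0.31·15.7959 + 0.35·11.59 + 0.34·110.74 = 46.6048.
Var(X) = E[X²] − (E[X])² = 46.6048 − 30.6876 = 15.9172.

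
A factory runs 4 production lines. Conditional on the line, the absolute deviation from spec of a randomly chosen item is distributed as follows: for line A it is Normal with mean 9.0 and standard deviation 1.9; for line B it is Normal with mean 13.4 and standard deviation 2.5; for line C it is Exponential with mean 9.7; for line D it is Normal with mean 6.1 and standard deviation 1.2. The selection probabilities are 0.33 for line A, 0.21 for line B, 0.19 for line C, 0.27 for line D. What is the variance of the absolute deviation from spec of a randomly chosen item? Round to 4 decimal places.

27.1240

Per component, A: μ=9, E[X²]=84.61; B: μ=13.4, E[X²]=185.81; C: μ=9.7, E[X²]=188.18; D: μ=6.1, E[X²]=38.65.
E[X] = 0.33·9 + 0.21·13.4 + 0.19·9.7 + 0.27·6.1 = 9.274.
E[X²] = 0.33·84.61 + 0.21·185.81 + 0.19·188.18 + 0.27·38.65 = 113.131.
Var(X) = E[X²] − (E[X])² = 113.131 − 86.0071 = 27.124.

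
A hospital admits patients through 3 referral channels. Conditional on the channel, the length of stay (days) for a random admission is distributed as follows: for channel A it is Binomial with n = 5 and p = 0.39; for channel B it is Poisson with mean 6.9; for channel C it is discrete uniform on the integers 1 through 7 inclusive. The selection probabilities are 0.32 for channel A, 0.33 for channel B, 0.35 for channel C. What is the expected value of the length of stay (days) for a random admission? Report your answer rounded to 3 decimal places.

Component means — A: 1.95; B: 6.9; C: 4.
E[X] = 0.32·1.95 + 0.33·6.9 + 0.35·4 = 4.301.

4.301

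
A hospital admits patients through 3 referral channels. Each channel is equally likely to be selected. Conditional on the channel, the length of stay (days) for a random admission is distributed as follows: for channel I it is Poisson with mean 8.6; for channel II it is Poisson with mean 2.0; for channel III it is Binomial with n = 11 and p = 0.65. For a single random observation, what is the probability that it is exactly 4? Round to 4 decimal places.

Conditional on each channel, P(X = 4): I: 0.0419614; II: 0.0902235; III: 0.0379004.
By total probability, P(X = 4) = 0.333333·0.0419614 + 0.333333·0.0902235 + 0.333333·0.0379004 = 0.0566951.

0.0567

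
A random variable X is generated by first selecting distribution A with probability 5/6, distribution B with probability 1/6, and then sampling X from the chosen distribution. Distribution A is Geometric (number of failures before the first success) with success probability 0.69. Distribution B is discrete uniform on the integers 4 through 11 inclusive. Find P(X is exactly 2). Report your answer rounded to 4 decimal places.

0.0553

Conditional on each component, P(X = 2): A: 0.066309; B: 0.
By total probability, P(X = 2) = 0.833333·0.066309 + 0.166667·0 = 0.0552575.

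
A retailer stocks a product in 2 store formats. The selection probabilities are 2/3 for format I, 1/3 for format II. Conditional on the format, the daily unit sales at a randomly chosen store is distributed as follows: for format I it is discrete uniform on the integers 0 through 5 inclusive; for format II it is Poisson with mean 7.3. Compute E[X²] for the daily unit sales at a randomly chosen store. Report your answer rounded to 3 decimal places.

For each component E[X²] = Var + (mean)², giving I: 9.16667; II: 60.59.
Overall E[X²] = 0.666667·9.16667 + 0.333333·60.59 = 26.3078.

26.308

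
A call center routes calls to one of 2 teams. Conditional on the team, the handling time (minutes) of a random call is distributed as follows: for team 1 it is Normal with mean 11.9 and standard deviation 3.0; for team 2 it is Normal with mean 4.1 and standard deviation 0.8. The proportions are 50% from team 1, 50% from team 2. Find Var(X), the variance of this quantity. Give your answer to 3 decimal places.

Per component, 1: μ=11.9, E[X²]=150.61; 2: μ=4.1, E[X²]=17.45.
E[X] = 0.5·11.9 + 0.5·4.1 = 8.
E[X²] = 0.5·150.61 + 0.5·17.45 = 84.03.
Var(X) = E[X²] − (E[X])² = 84.03 − 64 = 20.03.

20.030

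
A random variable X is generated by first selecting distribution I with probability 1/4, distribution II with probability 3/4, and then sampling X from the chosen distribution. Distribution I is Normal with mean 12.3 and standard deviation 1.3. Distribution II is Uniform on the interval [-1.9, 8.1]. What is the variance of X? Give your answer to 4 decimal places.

22.5425

Per component, I: μ=12.3, E[X²]=152.98; II: μ=3.1, E[X²]=17.9433.
E[X] = 0.25·12.3 + 0.75·3.1 = 5.4.
E[X²] = 0.25·152.98 + 0.75·17.9433 = 51.7025.
Var(X) = E[X²] − (E[X])² = 51.7025 − 29.16 = 22.5425.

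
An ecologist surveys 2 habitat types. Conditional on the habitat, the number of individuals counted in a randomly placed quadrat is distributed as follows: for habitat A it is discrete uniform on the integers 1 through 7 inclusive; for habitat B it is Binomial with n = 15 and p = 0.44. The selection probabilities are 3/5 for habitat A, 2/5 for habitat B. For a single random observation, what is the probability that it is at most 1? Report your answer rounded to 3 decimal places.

Conditional on each habitat, P(X ≤ 1): A: 0.142857; B: 0.00213573.
By total probability, P(X ≤ 1) = 0.6·0.142857 + 0.4·0.00213573 = 0.0865686.

0.087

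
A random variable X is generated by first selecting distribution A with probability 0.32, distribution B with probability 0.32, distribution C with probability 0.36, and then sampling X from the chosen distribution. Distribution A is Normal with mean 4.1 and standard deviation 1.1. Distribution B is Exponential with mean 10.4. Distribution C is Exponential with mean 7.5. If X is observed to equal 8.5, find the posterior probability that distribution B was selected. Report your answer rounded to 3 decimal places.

Likelihoods f(8.5 | ·): A: 0.000121664; B: 0.0424634; C: 0.0429278.
Posterior ∝ prior × likelihood. Numerator for B: 0.32·0.0424634 = 0.0135883.
Normalizing constant: 0.32·0.000121664 + 0.32·0.0424634 + 0.36·0.0429278 = 0.0290812.
P(B | observation) = 0.0135883 / 0.0290812 = 0.467253.

0.467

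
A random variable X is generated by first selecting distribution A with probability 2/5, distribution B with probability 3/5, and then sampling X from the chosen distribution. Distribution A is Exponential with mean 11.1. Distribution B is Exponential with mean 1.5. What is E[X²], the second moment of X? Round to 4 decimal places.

101.2680

For each component E[X²] = Var + (mean)², giving A: 246.42; B: 4.5.
Overall E[X²] = 0.4·246.42 + 0.6·4.5 = 101.268.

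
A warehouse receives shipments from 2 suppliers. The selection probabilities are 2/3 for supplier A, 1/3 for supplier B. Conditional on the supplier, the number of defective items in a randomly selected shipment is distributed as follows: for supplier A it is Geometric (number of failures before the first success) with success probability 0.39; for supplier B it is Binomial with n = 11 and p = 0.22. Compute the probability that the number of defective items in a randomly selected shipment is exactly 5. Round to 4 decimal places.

0.0398

Conditional on each supplier, P(X = 5): A: 0.0329393; B: 0.0536195.
By total probability, P(X = 5) = 0.666667·0.0329393 + 0.333333·0.0536195 = 0.0398327.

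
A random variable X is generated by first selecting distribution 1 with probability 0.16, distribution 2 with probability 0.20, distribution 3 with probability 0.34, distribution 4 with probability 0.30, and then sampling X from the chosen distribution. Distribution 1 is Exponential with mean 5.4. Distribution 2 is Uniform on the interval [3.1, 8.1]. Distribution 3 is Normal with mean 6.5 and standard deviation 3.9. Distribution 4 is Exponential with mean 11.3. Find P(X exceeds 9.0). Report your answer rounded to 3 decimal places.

Conditional on each component, P(X > 9.0): 1: 0.188876; 2: 0; 3: 0.260753; 4: 0.450922.
By total probability, P(X > 9.0) = 0.16·0.188876 + 0.2·0 + 0.34·0.260753 + 0.3·0.450922 = 0.254153.

0.254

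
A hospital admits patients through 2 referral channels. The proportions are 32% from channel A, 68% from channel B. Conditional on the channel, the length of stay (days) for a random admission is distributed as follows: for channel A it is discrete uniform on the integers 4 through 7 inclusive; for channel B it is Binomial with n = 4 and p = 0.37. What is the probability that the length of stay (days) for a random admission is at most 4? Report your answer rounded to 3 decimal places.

Conditional on each channel, P(X ≤ 4): A: 0.25; B: 1.
By total probability, P(X ≤ 4) = 0.32·0.25 + 0.68·1 = 0.76.

0.760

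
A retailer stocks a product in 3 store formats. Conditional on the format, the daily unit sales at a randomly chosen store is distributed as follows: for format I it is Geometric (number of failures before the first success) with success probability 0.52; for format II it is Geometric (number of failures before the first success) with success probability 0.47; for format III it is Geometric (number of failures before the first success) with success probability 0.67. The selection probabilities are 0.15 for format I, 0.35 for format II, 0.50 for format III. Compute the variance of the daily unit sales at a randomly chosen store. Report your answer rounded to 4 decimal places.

1.5603

Per component, I: μ=0.923077, E[X²]=2.62722; II: μ=1.12766, E[X²]=3.67089; III: μ=0.492537, E[X²]=0.977723.
E[X] = 0.15·0.923077 + 0.35·1.12766 + 0.5·0.492537 = 0.779411.
E[X²] = 0.15·2.62722 + 0.35·3.67089 + 0.5·0.977723 = 2.16776.
Var(X) = E[X²] − (E[X])² = 2.16776 − 0.607482 = 1.56028.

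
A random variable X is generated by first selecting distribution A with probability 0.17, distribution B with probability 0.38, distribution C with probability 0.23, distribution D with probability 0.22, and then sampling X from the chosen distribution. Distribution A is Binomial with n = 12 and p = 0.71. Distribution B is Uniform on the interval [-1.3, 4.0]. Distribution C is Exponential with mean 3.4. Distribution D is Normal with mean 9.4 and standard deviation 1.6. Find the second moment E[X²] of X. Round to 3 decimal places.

For each component E[X²] = Var + (mean)², giving A: 75.0612; B: 4.16333; C: 23.12; D: 90.92.
Overall E[X²] = 0.17·75.0612 + 0.38·4.16333 + 0.23·23.12 + 0.22·90.92 = 39.6625.

39.662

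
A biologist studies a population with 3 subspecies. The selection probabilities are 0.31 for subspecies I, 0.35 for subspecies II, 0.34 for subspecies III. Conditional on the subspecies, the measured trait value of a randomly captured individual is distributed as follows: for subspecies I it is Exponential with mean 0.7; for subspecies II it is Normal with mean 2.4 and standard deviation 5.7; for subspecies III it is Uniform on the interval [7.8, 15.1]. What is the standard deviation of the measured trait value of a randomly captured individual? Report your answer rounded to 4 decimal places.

Per component, I: μ=0.7, E[X²]=0.98; II: μ=2.4, E[X²]=38.25; III: μ=11.45, E[X²]=135.543.
E[X] = 0.31·0.7 + 0.35·2.4 + 0.34·11.45 = 4.95.
E[X²] = 0.31·0.98 + 0.35·38.25 + 0.34·135.543 = 59.776.
Var(X) = E[X²] − (E[X])² = 59.776 − 24.5025 = 35.2735.
SD(X) = √35.2735 = 5.93915.

5.9392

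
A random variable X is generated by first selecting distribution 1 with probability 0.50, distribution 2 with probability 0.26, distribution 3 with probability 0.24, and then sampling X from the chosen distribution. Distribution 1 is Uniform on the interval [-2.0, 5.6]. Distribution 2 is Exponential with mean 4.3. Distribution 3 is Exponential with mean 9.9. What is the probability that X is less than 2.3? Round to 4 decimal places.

0.4404

Conditional on each component, P(X < 2.3): 1: 0.565789; 2: 0.414263; 3: 0.20731.
By total probability, P(X < 2.3) = 0.5·0.565789 + 0.26·0.414263 + 0.24·0.20731 = 0.440357.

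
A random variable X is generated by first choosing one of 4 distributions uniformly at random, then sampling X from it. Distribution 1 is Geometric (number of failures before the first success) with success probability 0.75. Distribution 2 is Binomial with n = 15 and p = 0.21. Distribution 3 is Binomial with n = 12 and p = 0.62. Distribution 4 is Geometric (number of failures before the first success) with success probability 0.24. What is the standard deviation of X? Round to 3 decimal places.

3.344

Per component, 1: μ=0.333333, E[X²]=0.555556; 2: μ=3.15, E[X²]=12.411; 3: μ=7.44, E[X²]=58.1808; 4: μ=3.16667, E[X²]=23.2222.
E[X] = 0.25·0.333333 + 0.25·3.15 + 0.25·7.44 + 0.25·3.16667 = 3.5225.
E[X²] = 0.25·0.555556 + 0.25·12.411 + 0.25·58.1808 + 0.25·23.2222 = 23.5924.
Var(X) = E[X²] − (E[X])² = 23.5924 − 12.408 = 11.1844.
SD(X) = √11.1844 = 3.34431.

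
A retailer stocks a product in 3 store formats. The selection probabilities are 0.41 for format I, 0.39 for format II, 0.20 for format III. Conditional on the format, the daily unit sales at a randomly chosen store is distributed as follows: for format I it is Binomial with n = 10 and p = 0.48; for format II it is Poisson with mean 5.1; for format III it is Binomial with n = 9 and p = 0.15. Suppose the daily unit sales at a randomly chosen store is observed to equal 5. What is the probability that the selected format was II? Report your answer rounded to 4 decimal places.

0.4034

Likelihoods P(X=5 | ·): I: 0.244131; II: 0.175294; III: 0.00499462.
Posterior ∝ prior × likelihood. Numerator for II: 0.39·0.175294 = 0.0683648.
Normalizing constant: 0.41·0.244131 + 0.39·0.175294 + 0.2·0.00499462 = 0.169458.
P(II | observation) = 0.0683648 / 0.169458 = 0.403433.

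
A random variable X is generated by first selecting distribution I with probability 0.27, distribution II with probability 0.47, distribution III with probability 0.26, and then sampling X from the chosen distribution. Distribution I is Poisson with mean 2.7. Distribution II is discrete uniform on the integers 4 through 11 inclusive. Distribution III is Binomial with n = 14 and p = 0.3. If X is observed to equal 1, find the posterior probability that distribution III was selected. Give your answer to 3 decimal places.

0.178

Likelihoods P(X=1 | ·): I: 0.181455; II: 0; III: 0.0406934.
Posterior ∝ prior × likelihood. Numerator for III: 0.26·0.0406934 = 0.0105803.
Normalizing constant: 0.27·0.181455 + 0.47·0 + 0.26·0.0406934 = 0.0595731.
P(III | observation) = 0.0105803 / 0.0595731 = 0.177602.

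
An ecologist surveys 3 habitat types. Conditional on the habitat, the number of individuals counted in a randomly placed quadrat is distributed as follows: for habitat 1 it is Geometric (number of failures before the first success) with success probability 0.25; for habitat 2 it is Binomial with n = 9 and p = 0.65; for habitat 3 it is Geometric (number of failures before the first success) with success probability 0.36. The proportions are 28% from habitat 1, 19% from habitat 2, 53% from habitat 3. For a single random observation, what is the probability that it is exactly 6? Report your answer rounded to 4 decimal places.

Conditional on each habitat, P(X = 6): 1: 0.0444946; 2: 0.271621; 3: 0.024739.
By total probability, P(X = 6) = 0.28·0.0444946 + 0.19·0.271621 + 0.53·0.024739 = 0.0771782.

0.0772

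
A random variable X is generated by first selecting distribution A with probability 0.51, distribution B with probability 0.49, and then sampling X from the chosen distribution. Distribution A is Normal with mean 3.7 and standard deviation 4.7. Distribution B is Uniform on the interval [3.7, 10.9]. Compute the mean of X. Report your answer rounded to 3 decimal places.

5.464

Component means — A: 3.7; B: 7.3.
E[X] = 0.51·3.7 + 0.49·7.3 = 5.464.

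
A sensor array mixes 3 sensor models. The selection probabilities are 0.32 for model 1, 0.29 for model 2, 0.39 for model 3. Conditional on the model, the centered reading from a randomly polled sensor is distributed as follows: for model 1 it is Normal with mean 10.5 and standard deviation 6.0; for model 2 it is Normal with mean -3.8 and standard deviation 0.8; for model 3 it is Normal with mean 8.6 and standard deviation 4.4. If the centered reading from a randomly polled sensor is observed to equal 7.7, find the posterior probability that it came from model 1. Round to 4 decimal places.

0.3553

Likelihoods f(7.7 | ·): 1: 0.0596306; 2: 6.70469e-46; 3: 0.0887917.
Posterior ∝ prior × likelihood. Numerator for 1: 0.32·0.0596306 = 0.0190818.
Normalizing constant: 0.32·0.0596306 + 0.29·6.70469e-46 + 0.39·0.0887917 = 0.0537105.
P(1 | observation) = 0.0190818 / 0.0537105 = 0.355271.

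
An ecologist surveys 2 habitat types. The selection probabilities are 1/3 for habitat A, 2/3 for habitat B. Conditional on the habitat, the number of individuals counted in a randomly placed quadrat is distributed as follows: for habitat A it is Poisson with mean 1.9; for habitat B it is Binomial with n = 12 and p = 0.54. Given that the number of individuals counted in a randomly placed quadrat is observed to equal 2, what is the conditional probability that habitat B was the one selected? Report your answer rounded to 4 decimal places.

Likelihoods P(X=2 | ·): A: 0.269971; B: 0.00816413.
Posterior ∝ prior × likelihood. Numerator for B: 0.666667·0.00816413 = 0.00544275.
Normalizing constant: 0.333333·0.269971 + 0.666667·0.00816413 = 0.0954332.
P(B | observation) = 0.00544275 / 0.0954332 = 0.0570321.

0.0570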